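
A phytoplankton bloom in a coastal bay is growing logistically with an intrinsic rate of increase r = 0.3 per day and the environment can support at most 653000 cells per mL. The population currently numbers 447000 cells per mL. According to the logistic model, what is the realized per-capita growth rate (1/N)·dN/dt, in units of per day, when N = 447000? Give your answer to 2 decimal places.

0.09 per day

(1/N)·dN/dt = r(1 − N/K) = 0.3 × (1 − 447000/653000).
= 0.3 × 0.31547 = 0.09464.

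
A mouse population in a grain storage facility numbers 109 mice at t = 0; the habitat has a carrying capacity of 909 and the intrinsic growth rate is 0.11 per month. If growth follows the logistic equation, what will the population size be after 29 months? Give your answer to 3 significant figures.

698 mice

A = (K − N₀)/N₀ = (909 − 109)/109 = 7.3394.
N(t) = K/(1 + A·e^(−rt)) = 909/(1 + 7.3394×e^(−0.11×29)).
e^(−3.19) = 0.041172; denominator = 1 + 7.3394×0.041172 = 1.3022.
N = 909/1.3022 = 698.061.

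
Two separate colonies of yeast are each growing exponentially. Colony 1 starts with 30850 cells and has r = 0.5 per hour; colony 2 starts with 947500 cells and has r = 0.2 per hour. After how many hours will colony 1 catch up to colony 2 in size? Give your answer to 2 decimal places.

Set 30850·e^(0.5t) = 947500·e^(0.2t).
e^((0.5 − 0.2)t) = 947500/30850 → e^(0.3·t) = 30.713.
0.3·t = ln(30.713) = 3.4247, so t = 3.4247/0.3 = 11.416.

11.42 hours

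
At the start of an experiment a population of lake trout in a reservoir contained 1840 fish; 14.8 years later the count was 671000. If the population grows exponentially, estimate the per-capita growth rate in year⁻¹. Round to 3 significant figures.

From N(t) = N₀·e^(rt): e^(r·14.8) = 671000/1840 = 364.67.
r·14.8 = ln(364.67) = 5.899, so r = 5.899/14.8 = 0.39858.

0.399 per year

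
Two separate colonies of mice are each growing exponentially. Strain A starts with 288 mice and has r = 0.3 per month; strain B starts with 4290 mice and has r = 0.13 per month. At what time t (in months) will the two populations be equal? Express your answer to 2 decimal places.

15.89 months

Set 288·e^(0.3t) = 4290·e^(0.13t).
e^((0.3 − 0.13)t) = 4290/288 → e^(0.17·t) = 14.896.
0.17·t = ln(14.896) = 2.7011, so t = 2.7011/0.17 = 15.889.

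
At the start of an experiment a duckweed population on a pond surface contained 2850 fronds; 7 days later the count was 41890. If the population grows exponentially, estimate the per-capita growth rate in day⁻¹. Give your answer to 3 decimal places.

0.384 per day

From N(t) = N₀·e^(rt): e^(r·7) = 41890/2850 = 14.698.
r·7 = ln(14.698) = 2.6877, so r = 2.6877/7 = 0.38396.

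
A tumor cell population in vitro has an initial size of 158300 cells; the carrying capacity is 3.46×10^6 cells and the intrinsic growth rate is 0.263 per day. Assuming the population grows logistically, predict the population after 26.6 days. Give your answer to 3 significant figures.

3400000 cells

A = (K − N₀)/N₀ = (3.46×10^6 − 158300)/158300 = 20.857.
N(t) = K/(1 + A·e^(−rt)) = 3.46×10^6/(1 + 20.857×e^(−0.263×26.6)).
e^(−6.996) = 0.00091572; denominator = 1 + 20.857×0.00091572 = 1.0191.
N = 3.46×10^6/1.0191 = 3.395155×10^6.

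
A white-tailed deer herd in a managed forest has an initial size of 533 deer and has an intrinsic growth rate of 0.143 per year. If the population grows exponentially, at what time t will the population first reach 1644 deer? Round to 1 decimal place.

Set N₀·e^(rt) = 1644: e^(0.143·t) = 1644/533 = 3.0844.
0.143·t = ln(3.0844) = 1.1264, so t = 1.1264/0.143 = 7.8767.

7.9 years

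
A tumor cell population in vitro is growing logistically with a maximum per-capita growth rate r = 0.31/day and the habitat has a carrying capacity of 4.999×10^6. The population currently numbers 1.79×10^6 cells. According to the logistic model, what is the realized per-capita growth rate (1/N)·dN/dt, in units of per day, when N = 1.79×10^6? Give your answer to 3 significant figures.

0.199 per day

(1/N)·dN/dt = r(1 − N/K) = 0.31 × (1 − 1.79×10^6/4.999×10^6).
= 0.31 × 0.64193 = 0.199.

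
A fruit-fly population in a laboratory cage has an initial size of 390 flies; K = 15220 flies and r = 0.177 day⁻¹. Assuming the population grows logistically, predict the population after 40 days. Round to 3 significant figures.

A = (K − N₀)/N₀ = (15220 − 390)/390 = 38.026.
N(t) = K/(1 + A·e^(−rt)) = 15220/(1 + 38.026×e^(−0.177×40)).
e^(−7.08) = 0.00084177; denominator = 1 + 38.026×0.00084177 = 1.032.
N = 15220/1.032 = 14747.9.

14700 flies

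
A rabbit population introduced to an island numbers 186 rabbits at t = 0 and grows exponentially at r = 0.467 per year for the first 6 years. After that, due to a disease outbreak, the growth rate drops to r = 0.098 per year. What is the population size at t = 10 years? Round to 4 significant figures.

4536 rabbits

Phase 1: N(6) = 186·e^(0.467×6) = 186·e^2.802 = 3064.83.
Phase 2 runs for 10 − 6 = 4 years at r = 0.098.
N(10) = 3064.83·e^(0.098×4) = 3064.83·e^0.392 = 4535.75.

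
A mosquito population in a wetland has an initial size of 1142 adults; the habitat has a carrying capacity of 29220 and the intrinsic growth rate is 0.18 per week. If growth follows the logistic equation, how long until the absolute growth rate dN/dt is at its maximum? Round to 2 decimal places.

17.79 weeks

Logistic growth is fastest at N = K/2 = 14610.
A = (K − N₀)/N₀ = 24.587. Set K/(1 + A·e^(−rt)) = K/2 → A·e^(−rt) = 1.
e^(−0.18t) = 1/24.587 = 0.0406724, so t = ln(24.587)/0.18 = 3.2022/0.18 = 17.79.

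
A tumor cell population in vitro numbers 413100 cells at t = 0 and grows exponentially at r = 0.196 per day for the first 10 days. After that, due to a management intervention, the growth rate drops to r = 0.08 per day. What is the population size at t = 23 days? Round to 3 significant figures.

Phase 1: N(10) = 413100·e^(0.196×10) = 413100·e^1.96 = 2.932732×10^6.
Phase 2 runs for 23 − 10 = 13 days at r = 0.08.
N(23) = 2.932732×10^6·e^(0.08×13) = 2.932732×10^6·e^1.04 = 8.297335×10^6.

8300000 cells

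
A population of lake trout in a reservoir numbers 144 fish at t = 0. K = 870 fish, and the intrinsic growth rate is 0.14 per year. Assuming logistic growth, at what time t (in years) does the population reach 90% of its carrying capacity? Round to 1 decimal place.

27.2 years

A = (K − N₀)/N₀ = (870 − 144)/144 = 5.0417.
Solve 870/(1 + 5.0417·e^(−0.14t)) = 783: 1 + 5.0417·e^(−0.14t) = 1.1111, so e^(−0.14t) = 0.0220386.
−0.14·t = ln(0.0220386) = -3.815, so t = 3.815/0.14 = 27.25.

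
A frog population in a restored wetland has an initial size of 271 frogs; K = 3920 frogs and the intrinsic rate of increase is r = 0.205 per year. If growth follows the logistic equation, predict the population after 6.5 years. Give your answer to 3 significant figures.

861 frogs

A = (K − N₀)/N₀ = (3920 − 271)/271 = 13.465.
N(t) = K/(1 + A·e^(−rt)) = 3920/(1 + 13.465×e^(−0.205×6.5)).
e^(−1.333) = 0.26382; denominator = 1 + 13.465×0.26382 = 4.5523.
N = 3920/4.5523 = 861.107.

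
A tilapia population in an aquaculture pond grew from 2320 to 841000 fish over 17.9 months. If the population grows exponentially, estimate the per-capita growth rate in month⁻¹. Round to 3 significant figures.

0.329 per month

From N(t) = N₀·e^(rt): e^(r·17.9) = 841000/2320 = 362.5.
r·17.9 = ln(362.5) = 5.893, so r = 5.893/17.9 = 0.32922.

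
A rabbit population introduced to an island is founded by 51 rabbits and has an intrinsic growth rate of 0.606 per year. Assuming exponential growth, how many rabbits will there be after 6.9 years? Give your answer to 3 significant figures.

N(t) = N₀·e^(rt) = 51 × e^(0.606×6.9) = 51 × e^4.181.
e^4.181 ≈ 65.457, so N ≈ 51 × 65.457 = 3338.33.

3340 rabbits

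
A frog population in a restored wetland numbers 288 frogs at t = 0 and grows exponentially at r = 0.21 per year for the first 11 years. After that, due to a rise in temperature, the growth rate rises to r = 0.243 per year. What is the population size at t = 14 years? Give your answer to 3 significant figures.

6010 frogs

Phase 1: N(11) = 288·e^(0.21×11) = 288·e^2.31 = 2901.43.
Phase 2 runs for 14 − 11 = 3 years at r = 0.243.
N(14) = 2901.43·e^(0.243×3) = 2901.43·e^0.729 = 6014.69.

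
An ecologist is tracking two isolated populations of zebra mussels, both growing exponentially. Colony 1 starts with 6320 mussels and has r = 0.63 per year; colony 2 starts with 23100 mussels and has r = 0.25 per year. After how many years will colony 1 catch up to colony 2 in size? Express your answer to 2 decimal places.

3.41 years

Set 6320·e^(0.63t) = 23100·e^(0.25t).
e^((0.63 − 0.25)t) = 23100/6320 → e^(0.38·t) = 3.6551.
0.38·t = ln(3.6551) = 1.2961, so t = 1.2961/0.38 = 3.4108.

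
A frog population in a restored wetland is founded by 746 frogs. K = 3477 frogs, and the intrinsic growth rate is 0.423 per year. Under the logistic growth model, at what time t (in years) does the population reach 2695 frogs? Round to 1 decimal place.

6.0 years

A = (K − N₀)/N₀ = (3477 − 746)/746 = 3.6609.
Solve 3477/(1 + 3.6609·e^(−0.423t)) = 2695: 1 + 3.6609·e^(−0.423t) = 1.2902, so e^(−0.423t) = 0.079262.
−0.423·t = ln(0.079262) = -2.535, so t = 2.535/0.423 = 5.9929.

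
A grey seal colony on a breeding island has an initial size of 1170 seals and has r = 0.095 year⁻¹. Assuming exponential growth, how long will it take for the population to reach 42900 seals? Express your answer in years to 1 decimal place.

Set N₀·e^(rt) = 42900: e^(0.095·t) = 42900/1170 = 36.667.
0.095·t = ln(36.667) = 3.6019, so t = 3.6019/0.095 = 37.914.

37.9 years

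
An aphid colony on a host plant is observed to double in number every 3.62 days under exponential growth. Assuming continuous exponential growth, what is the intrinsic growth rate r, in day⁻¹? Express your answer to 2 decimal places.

r = ln(2)/t_d = 0.6931/3.62 = 0.19148.

0.19 per day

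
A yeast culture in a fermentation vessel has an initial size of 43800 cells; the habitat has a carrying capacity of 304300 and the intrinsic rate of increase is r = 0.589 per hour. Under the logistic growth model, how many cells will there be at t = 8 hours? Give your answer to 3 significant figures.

289000 cells

A = (K − N₀)/N₀ = (304300 − 43800)/43800 = 5.9475.
N(t) = K/(1 + A·e^(−rt)) = 304300/(1 + 5.9475×e^(−0.589×8)).
e^(−4.712) = 0.0089868; denominator = 1 + 5.9475×0.0089868 = 1.0534.
N = 304300/1.0534 = 288861.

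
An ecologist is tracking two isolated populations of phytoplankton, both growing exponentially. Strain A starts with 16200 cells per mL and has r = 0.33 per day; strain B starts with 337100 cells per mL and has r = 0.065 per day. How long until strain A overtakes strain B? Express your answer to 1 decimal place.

11.5 days

Set 16200·e^(0.33t) = 337100·e^(0.065t).
e^((0.33 − 0.065)t) = 337100/16200 → e^(0.265·t) = 20.809.
0.265·t = ln(20.809) = 3.0354, so t = 3.0354/0.265 = 11.454.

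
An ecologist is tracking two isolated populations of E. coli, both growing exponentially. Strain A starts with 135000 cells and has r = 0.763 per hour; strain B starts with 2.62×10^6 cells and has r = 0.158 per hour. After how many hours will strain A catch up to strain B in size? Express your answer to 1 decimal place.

4.9 hours

Set 135000·e^(0.763t) = 2.62×10^6·e^(0.158t).
e^((0.763 − 0.158)t) = 2.62×10^6/135000 → e^(0.605·t) = 19.407.
0.605·t = ln(19.407) = 2.9657, so t = 2.9657/0.605 = 4.9019.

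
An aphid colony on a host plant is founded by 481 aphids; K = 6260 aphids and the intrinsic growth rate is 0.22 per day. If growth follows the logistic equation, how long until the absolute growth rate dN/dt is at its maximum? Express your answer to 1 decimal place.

Logistic growth is fastest at N = K/2 = 3130.
A = (K − N₀)/N₀ = 12.015. Set K/(1 + A·e^(−rt)) = K/2 → A·e^(−rt) = 1.
e^(−0.22t) = 1/12.015 = 0.0832324, so t = ln(12.015)/0.22 = 2.4861/0.22 = 11.301.

11.3 days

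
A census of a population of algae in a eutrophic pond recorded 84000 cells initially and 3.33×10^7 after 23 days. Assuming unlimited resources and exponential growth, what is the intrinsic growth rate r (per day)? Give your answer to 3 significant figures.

0.260 per day

From N(t) = N₀·e^(rt): e^(r·23) = 3.33×10^7/84000 = 396.43.
r·23 = ln(396.43) = 5.9825, so r = 5.9825/23 = 0.26011.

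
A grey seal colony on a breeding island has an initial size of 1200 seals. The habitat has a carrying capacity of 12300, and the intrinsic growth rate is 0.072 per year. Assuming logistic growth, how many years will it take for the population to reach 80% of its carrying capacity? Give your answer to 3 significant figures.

50.2 years

A = (K − N₀)/N₀ = (12300 − 1200)/1200 = 9.25.
Solve 12300/(1 + 9.25·e^(−0.072t)) = 9840: 1 + 9.25·e^(−0.072t) = 1.25, so e^(−0.072t) = 0.027027.
−0.072·t = ln(0.027027) = -3.6109, so t = 3.6109/0.072 = 50.152.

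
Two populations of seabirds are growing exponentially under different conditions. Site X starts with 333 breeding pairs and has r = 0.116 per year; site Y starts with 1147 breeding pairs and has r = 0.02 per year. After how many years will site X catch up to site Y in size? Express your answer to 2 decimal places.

Set 333·e^(0.116t) = 1147·e^(0.02t).
e^((0.116 − 0.02)t) = 1147/333 → e^(0.096·t) = 3.4444.
0.096·t = ln(3.4444) = 1.2368, so t = 1.2368/0.096 = 12.883.

12.88 years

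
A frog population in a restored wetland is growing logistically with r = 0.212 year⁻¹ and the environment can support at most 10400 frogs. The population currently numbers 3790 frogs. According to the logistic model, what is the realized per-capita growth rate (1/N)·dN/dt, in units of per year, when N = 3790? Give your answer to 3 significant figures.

0.135 per year

(1/N)·dN/dt = r(1 − N/K) = 0.212 × (1 − 3790/10400).
= 0.212 × 0.63558 = 0.13474.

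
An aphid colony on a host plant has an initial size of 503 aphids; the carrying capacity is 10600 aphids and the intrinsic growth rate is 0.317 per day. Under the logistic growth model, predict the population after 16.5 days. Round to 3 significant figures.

9570 aphids

A = (K − N₀)/N₀ = (10600 − 503)/503 = 20.074.
N(t) = K/(1 + A·e^(−rt)) = 10600/(1 + 20.074×e^(−0.317×16.5)).
e^(−5.231) = 0.0053508; denominator = 1 + 20.074×0.0053508 = 1.1074.
N = 10600/1.1074 = 9571.88.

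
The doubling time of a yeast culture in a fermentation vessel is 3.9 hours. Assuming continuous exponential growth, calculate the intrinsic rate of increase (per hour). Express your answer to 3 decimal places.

0.178 per hour

r = ln(2)/t_d = 0.6931/3.9 = 0.17773.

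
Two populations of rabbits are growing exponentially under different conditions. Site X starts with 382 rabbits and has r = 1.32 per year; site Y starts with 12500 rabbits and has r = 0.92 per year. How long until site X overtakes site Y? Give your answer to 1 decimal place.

Set 382·e^(1.32t) = 12500·e^(0.92t).
e^((1.32 − 0.92)t) = 12500/382 → e^(0.4·t) = 32.723.
0.4·t = ln(32.723) = 3.4881, so t = 3.4881/0.4 = 8.7202.

8.7 years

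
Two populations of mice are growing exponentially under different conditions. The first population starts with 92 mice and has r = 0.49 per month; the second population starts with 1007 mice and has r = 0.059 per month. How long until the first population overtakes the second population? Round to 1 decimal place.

5.6 months

Set 92·e^(0.49t) = 1007·e^(0.059t).
e^((0.49 − 0.059)t) = 1007/92 → e^(0.431·t) = 10.946.
0.431·t = ln(10.946) = 2.3929, so t = 2.3929/0.431 = 5.5521.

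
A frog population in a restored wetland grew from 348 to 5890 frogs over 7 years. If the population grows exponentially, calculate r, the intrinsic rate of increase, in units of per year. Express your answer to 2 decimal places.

From N(t) = N₀·e^(rt): e^(r·7) = 5890/348 = 16.925.
r·7 = ln(16.925) = 2.8288, so r = 2.8288/7 = 0.40412.

0.40 per year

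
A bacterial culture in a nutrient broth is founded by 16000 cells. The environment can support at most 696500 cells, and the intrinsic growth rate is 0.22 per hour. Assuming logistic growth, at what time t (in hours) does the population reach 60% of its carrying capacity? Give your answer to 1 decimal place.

18.9 hours

A = (K − N₀)/N₀ = (696500 − 16000)/16000 = 42.531.
Solve 696500/(1 + 42.531·e^(−0.22t)) = 417900: 1 + 42.531·e^(−0.22t) = 1.6667, so e^(−0.22t) = 0.0156747.
−0.22·t = ln(0.0156747) = -4.1557, so t = 4.1557/0.22 = 18.89.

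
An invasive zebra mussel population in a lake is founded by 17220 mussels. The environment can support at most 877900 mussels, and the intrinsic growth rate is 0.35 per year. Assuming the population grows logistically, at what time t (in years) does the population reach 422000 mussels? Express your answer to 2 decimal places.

10.96 years

A = (K − N₀)/N₀ = (877900 − 17220)/17220 = 49.981.
Solve 877900/(1 + 49.981·e^(−0.35t)) = 422000: 1 + 49.981·e^(−0.35t) = 2.0803, so e^(−0.35t) = 0.0216147.
−0.35·t = ln(0.0216147) = -3.8344, so t = 3.8344/0.35 = 10.955.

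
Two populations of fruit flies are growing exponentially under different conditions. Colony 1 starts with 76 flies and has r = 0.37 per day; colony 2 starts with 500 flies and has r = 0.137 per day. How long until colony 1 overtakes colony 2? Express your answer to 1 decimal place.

Set 76·e^(0.37t) = 500·e^(0.137t).
e^((0.37 − 0.137)t) = 500/76 → e^(0.233·t) = 6.5789.
0.233·t = ln(6.5789) = 1.8839, so t = 1.8839/0.233 = 8.0853.

8.1 days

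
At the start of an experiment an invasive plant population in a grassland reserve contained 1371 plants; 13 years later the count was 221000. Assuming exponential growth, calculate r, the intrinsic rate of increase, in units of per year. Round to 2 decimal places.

0.39 per year

From N(t) = N₀·e^(rt): e^(r·13) = 221000/1371 = 161.2.
r·13 = ln(161.2) = 5.0826, so r = 5.0826/13 = 0.39097.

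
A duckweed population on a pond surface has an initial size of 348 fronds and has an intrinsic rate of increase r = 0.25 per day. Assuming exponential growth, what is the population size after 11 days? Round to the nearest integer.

N(t) = N₀·e^(rt) = 348 × e^(0.25×11) = 348 × e^2.75.
e^2.75 ≈ 15.643, so N ≈ 348 × 15.643 = 5443.64.

5444 fronds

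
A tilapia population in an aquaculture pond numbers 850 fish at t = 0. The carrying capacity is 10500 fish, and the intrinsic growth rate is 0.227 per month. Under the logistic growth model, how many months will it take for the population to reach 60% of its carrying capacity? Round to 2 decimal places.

A = (K − N₀)/N₀ = (10500 − 850)/850 = 11.353.
Solve 10500/(1 + 11.353·e^(−0.227t)) = 6300: 1 + 11.353·e^(−0.227t) = 1.6667, so e^(−0.227t) = 0.0587219.
−0.227·t = ln(0.0587219) = -2.8349, so t = 2.8349/0.227 = 12.489.

12.49 months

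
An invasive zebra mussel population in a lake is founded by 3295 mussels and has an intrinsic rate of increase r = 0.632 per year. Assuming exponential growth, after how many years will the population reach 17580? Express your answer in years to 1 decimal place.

Set N₀·e^(rt) = 17580: e^(0.632·t) = 17580/3295 = 5.3354.
0.632·t = ln(5.3354) = 1.6744, so t = 1.6744/0.632 = 2.6493.

2.6 years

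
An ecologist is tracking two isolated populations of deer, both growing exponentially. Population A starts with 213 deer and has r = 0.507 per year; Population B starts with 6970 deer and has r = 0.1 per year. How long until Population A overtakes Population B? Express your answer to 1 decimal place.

Set 213·e^(0.507t) = 6970·e^(0.1t).
e^((0.507 − 0.1)t) = 6970/213 → e^(0.407·t) = 32.723.
0.407·t = ln(32.723) = 3.4881, so t = 3.4881/0.407 = 8.5702.

8.6 years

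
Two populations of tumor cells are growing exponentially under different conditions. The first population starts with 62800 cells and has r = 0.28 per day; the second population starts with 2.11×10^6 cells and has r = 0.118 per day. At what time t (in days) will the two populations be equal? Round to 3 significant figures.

21.7 days

Set 62800·e^(0.28t) = 2.11×10^6·e^(0.118t).
e^((0.28 − 0.118)t) = 2.11×10^6/62800 → e^(0.162·t) = 33.599.
0.162·t = ln(33.599) = 3.5145, so t = 3.5145/0.162 = 21.694.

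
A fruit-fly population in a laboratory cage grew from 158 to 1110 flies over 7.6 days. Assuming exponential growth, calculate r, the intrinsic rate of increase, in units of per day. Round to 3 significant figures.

From N(t) = N₀·e^(rt): e^(r·7.6) = 1110/158 = 7.0253.
r·7.6 = ln(7.0253) = 1.9495, so r = 1.9495/7.6 = 0.25652.

0.257 per day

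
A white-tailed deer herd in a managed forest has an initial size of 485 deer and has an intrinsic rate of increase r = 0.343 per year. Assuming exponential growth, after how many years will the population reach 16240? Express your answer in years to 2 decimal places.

10.24 years

Set N₀·e^(rt) = 16240: e^(0.343·t) = 16240/485 = 33.485.
0.343·t = ln(33.485) = 3.5111, so t = 3.5111/0.343 = 10.236.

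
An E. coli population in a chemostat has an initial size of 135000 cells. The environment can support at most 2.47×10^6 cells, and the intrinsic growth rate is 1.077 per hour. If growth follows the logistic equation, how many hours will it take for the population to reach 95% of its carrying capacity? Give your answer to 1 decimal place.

5.4 hours

A = (K − N₀)/N₀ = (2.47×10^6 − 135000)/135000 = 17.296.
Solve 2.47×10^6/(1 + 17.296·e^(−1.077t)) = 2.3465×10^6: 1 + 17.296·e^(−1.077t) = 1.0526, so e^(−1.077t) = 0.00304294.
−1.077·t = ln(0.00304294) = -5.7949, so t = 5.7949/1.077 = 5.3806.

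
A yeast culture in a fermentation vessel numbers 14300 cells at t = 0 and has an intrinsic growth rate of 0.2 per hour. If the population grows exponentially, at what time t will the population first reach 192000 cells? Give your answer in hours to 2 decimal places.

Set N₀·e^(rt) = 192000: e^(0.2·t) = 192000/14300 = 13.427.
0.2·t = ln(13.427) = 2.5972, so t = 2.5972/0.2 = 12.986.

12.99 hours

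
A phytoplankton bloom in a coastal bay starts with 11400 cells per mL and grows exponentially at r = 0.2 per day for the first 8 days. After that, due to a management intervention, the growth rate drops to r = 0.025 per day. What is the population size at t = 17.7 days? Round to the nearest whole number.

71960 cells per mL

Phase 1: N(8) = 11400·e^(0.2×8) = 11400·e^1.6 = 56464.6.
Phase 2 runs for 17.7 − 8 = 9.7 days at r = 0.025.
N(17.7) = 56464.6·e^(0.025×9.7) = 56464.6·e^0.2425 = 71960.2.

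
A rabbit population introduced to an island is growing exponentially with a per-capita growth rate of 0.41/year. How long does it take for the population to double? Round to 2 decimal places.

Doubling time t_d = ln(2)/r = 0.6931/0.41 = 1.6906.

1.69 years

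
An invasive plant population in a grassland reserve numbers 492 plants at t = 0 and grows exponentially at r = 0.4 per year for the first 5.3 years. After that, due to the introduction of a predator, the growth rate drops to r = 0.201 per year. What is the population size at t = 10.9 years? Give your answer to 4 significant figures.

12630 plants

Phase 1: N(5.3) = 492·e^(0.4×5.3) = 492·e^2.12 = 4098.92.
Phase 2 runs for 10.9 − 5.3 = 5.6 years at r = 0.201.
N(10.9) = 4098.92·e^(0.201×5.6) = 4098.92·e^1.126 = 12633.1.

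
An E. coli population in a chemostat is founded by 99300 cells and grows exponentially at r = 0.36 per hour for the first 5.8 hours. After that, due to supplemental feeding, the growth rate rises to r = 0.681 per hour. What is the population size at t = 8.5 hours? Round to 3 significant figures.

Phase 1: N(5.8) = 99300·e^(0.36×5.8) = 99300·e^2.088 = 801228.
Phase 2 runs for 8.5 − 5.8 = 2.7 hours at r = 0.681.
N(8.5) = 801228·e^(0.681×2.7) = 801228·e^1.839 = 5.038409×10^6.

5040000 cells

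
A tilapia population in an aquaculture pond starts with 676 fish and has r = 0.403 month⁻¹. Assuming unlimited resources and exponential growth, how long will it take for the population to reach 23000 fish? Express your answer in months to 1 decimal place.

8.8 months

Set N₀·e^(rt) = 23000: e^(0.403·t) = 23000/676 = 34.024.
0.403·t = ln(34.024) = 3.5271, so t = 3.5271/0.403 = 8.752.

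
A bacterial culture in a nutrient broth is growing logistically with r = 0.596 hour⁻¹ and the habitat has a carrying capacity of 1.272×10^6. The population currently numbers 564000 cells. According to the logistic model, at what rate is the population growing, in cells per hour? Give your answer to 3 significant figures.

dN/dt = rN(1 − N/K) = 0.596 × 564000 × (1 − 564000/1.272×10^6).
1 − 564000/1.272×10^6 = 0.5566; dN/dt = 0.596 × 564000 × 0.5566 = 1.87099×10^5.

187000 cells per hour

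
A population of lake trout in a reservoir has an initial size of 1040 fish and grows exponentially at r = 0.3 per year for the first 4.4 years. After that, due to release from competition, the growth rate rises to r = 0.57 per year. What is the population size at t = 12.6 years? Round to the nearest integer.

417056 fish

Phase 1: N(4.4) = 1040·e^(0.3×4.4) = 1040·e^1.32 = 3893.16.
Phase 2 runs for 12.6 − 4.4 = 8.2 years at r = 0.57.
N(12.6) = 3893.16·e^(0.57×8.2) = 3893.16·e^4.674 = 417056.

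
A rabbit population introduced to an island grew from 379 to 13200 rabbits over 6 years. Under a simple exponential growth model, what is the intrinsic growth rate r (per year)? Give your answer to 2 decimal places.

0.59 per year

From N(t) = N₀·e^(rt): e^(r·6) = 13200/379 = 34.828.
r·6 = ln(34.828) = 3.5504, so r = 3.5504/6 = 0.59174.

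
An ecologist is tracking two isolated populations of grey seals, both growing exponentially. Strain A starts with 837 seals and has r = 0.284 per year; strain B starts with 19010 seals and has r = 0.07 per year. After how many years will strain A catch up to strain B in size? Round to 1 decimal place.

Set 837·e^(0.284t) = 19010·e^(0.07t).
e^((0.284 − 0.07)t) = 19010/837 → e^(0.214·t) = 22.712.
0.214·t = ln(22.712) = 3.1229, so t = 3.1229/0.214 = 14.593.

14.6 years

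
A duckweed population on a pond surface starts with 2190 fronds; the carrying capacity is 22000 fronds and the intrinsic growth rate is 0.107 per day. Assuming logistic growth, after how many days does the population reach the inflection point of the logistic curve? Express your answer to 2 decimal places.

20.58 days

Logistic growth is fastest at N = K/2 = 11000.
A = (K − N₀)/N₀ = 9.0457. Set K/(1 + A·e^(−rt)) = K/2 → A·e^(−rt) = 1.
e^(−0.107t) = 1/9.0457 = 0.11055, so t = ln(9.0457)/0.107 = 2.2023/0.107 = 20.582.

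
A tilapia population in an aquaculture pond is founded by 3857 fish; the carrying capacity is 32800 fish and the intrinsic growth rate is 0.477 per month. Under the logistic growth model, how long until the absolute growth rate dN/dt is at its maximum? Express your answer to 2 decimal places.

4.23 months

Logistic growth is fastest at N = K/2 = 16400.
A = (K − N₀)/N₀ = 7.504. Set K/(1 + A·e^(−rt)) = K/2 → A·e^(−rt) = 1.
e^(−0.477t) = 1/7.504 = 0.133262, so t = ln(7.504)/0.477 = 2.0154/0.477 = 4.2252.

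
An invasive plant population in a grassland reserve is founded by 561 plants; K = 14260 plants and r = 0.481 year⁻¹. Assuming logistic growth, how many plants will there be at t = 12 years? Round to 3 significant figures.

13300 plants

A = (K − N₀)/N₀ = (14260 − 561)/561 = 24.419.
N(t) = K/(1 + A·e^(−rt)) = 14260/(1 + 24.419×e^(−0.481×12)).
e^(−5.772) = 0.0031135; denominator = 1 + 24.419×0.0031135 = 1.076.
N = 14260/1.076 = 13252.4.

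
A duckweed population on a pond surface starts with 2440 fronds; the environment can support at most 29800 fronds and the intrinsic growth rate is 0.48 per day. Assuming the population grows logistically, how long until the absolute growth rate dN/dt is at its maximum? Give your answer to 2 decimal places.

Logistic growth is fastest at N = K/2 = 14900.
A = (K − N₀)/N₀ = 11.213. Set K/(1 + A·e^(−rt)) = K/2 → A·e^(−rt) = 1.
e^(−0.48t) = 1/11.213 = 0.0891813, so t = ln(11.213)/0.48 = 2.4171/0.48 = 5.0356.

5.04 days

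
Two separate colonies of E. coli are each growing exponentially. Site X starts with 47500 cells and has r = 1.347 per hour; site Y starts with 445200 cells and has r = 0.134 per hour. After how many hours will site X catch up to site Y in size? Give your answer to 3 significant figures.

Set 47500·e^(1.347t) = 445200·e^(0.134t).
e^((1.347 − 0.134)t) = 445200/47500 → e^(1.213·t) = 9.3726.
1.213·t = ln(9.3726) = 2.2378, so t = 2.2378/1.213 = 1.8448.

1.84 hours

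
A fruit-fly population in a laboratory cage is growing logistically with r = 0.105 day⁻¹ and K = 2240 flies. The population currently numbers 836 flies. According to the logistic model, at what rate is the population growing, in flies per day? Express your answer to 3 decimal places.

55.019 flies per day

dN/dt = rN(1 − N/K) = 0.105 × 836 × (1 − 836/2240).
1 − 836/2240 = 0.62679; dN/dt = 0.105 × 836 × 0.62679 = 55.019.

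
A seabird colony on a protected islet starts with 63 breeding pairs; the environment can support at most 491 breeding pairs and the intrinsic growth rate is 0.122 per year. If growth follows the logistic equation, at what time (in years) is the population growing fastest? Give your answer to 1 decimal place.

15.7 years

Logistic growth is fastest at N = K/2 = 245.5.
A = (K − N₀)/N₀ = 6.7937. Set K/(1 + A·e^(−rt)) = K/2 → A·e^(−rt) = 1.
e^(−0.122t) = 1/6.7937 = 0.147196, so t = ln(6.7937)/0.122 = 1.916/0.122 = 15.705.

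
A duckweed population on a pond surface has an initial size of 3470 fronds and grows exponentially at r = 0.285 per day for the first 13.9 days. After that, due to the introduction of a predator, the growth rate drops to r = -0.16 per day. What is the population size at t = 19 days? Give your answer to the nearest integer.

Phase 1: N(13.9) = 3470·e^(0.285×13.9) = 3470·e^3.961 = 182300.
Phase 2 runs for 19 − 13.9 = 5.1 days at r = -0.16.
N(19) = 182300·e^(-0.16×5.1) = 182300·e^-0.816 = 80612.6.

80613 fronds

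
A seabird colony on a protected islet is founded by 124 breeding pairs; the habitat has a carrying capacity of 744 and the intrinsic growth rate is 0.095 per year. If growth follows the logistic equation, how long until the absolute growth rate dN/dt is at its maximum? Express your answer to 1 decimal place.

Logistic growth is fastest at N = K/2 = 372.
A = (K − N₀)/N₀ = 5. Set K/(1 + A·e^(−rt)) = K/2 → A·e^(−rt) = 1.
e^(−0.095t) = 1/5 = 0.2, so t = ln(5)/0.095 = 1.6094/0.095 = 16.941.

16.9 years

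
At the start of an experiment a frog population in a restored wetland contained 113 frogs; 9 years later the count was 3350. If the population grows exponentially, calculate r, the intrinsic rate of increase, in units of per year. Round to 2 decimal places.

0.38 per year

From N(t) = N₀·e^(rt): e^(r·9) = 3350/113 = 29.646.
r·9 = ln(29.646) = 3.3893, so r = 3.3893/9 = 0.37659.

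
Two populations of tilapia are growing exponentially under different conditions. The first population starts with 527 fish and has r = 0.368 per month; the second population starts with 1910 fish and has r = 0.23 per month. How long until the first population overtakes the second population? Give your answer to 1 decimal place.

9.3 months

Set 527·e^(0.368t) = 1910·e^(0.23t).
e^((0.368 − 0.23)t) = 1910/527 → e^(0.138·t) = 3.6243.
0.138·t = ln(3.6243) = 1.2877, so t = 1.2877/0.138 = 9.3309.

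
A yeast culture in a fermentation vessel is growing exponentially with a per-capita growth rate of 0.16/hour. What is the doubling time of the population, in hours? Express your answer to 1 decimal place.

Doubling time t_d = ln(2)/r = 0.6931/0.16 = 4.3322.

4.3 hours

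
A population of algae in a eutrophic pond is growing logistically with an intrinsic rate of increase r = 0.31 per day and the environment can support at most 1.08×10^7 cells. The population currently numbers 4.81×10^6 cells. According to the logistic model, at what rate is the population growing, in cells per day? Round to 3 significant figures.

827000 cells per day

dN/dt = rN(1 − N/K) = 0.31 × 4.81×10^6 × (1 − 4.81×10^6/1.08×10^7).
1 − 4.81×10^6/1.08×10^7 = 0.55463; dN/dt = 0.31 × 4.81×10^6 × 0.55463 = 8.27008×10^5.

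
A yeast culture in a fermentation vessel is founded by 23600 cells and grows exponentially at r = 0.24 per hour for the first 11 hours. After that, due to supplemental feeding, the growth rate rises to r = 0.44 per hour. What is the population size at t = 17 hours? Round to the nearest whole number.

Phase 1: N(11) = 23600·e^(0.24×11) = 23600·e^2.64 = 330712.
Phase 2 runs for 17 − 11 = 6 hours at r = 0.44.
N(17) = 330712·e^(0.44×6) = 330712·e^2.64 = 4.634329×10^6.

4634329 cells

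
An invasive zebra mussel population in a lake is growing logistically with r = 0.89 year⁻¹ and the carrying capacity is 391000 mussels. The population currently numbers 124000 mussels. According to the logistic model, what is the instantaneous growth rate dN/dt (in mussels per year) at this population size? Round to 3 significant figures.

dN/dt = rN(1 − N/K) = 0.89 × 124000 × (1 − 124000/391000).
1 − 124000/391000 = 0.68286; dN/dt = 0.89 × 124000 × 0.68286 = 75361.

75400 mussels per year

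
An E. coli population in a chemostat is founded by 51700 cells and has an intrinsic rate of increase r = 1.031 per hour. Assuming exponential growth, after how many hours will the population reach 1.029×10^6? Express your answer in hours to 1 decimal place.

2.9 hours

Set N₀·e^(rt) = 1.029×10^6: e^(1.031·t) = 1.029×10^6/51700 = 19.903.
1.031·t = ln(19.903) = 2.9909, so t = 2.9909/1.031 = 2.901.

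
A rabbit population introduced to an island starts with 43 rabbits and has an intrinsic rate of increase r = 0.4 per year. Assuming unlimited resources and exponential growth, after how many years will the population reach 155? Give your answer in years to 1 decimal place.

Set N₀·e^(rt) = 155: e^(0.4·t) = 155/43 = 3.6047.
0.4·t = ln(3.6047) = 1.2822, so t = 1.2822/0.4 = 3.2056.

3.2 years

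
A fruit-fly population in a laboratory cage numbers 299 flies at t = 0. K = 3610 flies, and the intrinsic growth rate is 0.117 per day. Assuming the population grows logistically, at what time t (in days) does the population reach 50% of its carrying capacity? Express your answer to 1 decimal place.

A = (K − N₀)/N₀ = (3610 − 299)/299 = 11.074.
Solve 3610/(1 + 11.074·e^(−0.117t)) = 1805: 1 + 11.074·e^(−0.117t) = 2, so e^(−0.117t) = 0.090305.
−0.117·t = ln(0.090305) = -2.4046, so t = 2.4046/0.117 = 20.552.

20.6 days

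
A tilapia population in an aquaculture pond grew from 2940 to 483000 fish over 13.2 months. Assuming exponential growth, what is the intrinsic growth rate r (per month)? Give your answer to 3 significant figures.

0.386 per month

From N(t) = N₀·e^(rt): e^(r·13.2) = 483000/2940 = 164.29.
r·13.2 = ln(164.29) = 5.1016, so r = 5.1016/13.2 = 0.38649.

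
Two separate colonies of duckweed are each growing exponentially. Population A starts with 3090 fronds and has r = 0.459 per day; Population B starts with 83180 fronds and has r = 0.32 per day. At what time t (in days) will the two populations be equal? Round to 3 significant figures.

Set 3090·e^(0.459t) = 83180·e^(0.32t).
e^((0.459 − 0.32)t) = 83180/3090 → e^(0.139·t) = 26.919.
0.139·t = ln(26.919) = 3.2928, so t = 3.2928/0.139 = 23.689.

23.7 days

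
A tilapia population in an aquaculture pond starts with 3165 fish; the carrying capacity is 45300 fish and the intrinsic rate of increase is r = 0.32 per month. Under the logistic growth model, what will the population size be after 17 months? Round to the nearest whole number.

42826 fish

A = (K − N₀)/N₀ = (45300 − 3165)/3165 = 13.313.
N(t) = K/(1 + A·e^(−rt)) = 45300/(1 + 13.313×e^(−0.32×17)).
e^(−5.44) = 0.0043395; denominator = 1 + 13.313×0.0043395 = 1.0578.
N = 45300/1.0578 = 42825.9.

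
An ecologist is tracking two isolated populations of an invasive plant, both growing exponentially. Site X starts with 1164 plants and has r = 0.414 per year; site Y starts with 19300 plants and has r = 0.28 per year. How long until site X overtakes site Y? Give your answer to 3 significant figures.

21.0 years

Set 1164·e^(0.414t) = 19300·e^(0.28t).
e^((0.414 − 0.28)t) = 19300/1164 → e^(0.134·t) = 16.581.
0.134·t = ln(16.581) = 2.8082, so t = 2.8082/0.134 = 20.957.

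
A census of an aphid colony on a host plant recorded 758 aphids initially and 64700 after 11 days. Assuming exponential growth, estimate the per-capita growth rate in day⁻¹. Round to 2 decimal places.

0.40 per day

From N(t) = N₀·e^(rt): e^(r·11) = 64700/758 = 85.356.
r·11 = ln(85.356) = 4.4468, so r = 4.4468/11 = 0.40426.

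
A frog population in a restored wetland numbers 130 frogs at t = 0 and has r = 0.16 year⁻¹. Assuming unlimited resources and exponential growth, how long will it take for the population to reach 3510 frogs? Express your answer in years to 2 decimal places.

Set N₀·e^(rt) = 3510: e^(0.16·t) = 3510/130 = 27.
0.16·t = ln(27) = 3.2958, so t = 3.2958/0.16 = 20.599.

20.60 years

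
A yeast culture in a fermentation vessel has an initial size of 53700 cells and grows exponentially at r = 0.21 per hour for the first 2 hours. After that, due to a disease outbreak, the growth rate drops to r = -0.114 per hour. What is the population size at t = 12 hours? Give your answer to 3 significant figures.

Phase 1: N(2) = 53700·e^(0.21×2) = 53700·e^0.42 = 81729.3.
Phase 2 runs for 12 − 2 = 10 hours at r = -0.114.
N(12) = 81729.3·e^(-0.114×10) = 81729.3·e^-1.14 = 26138.6.

26100 cells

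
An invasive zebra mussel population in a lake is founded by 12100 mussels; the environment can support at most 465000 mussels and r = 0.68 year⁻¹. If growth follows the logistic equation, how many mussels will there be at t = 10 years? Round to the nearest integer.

446391 mussels

A = (K − N₀)/N₀ = (465000 − 12100)/12100 = 37.43.
N(t) = K/(1 + A·e^(−rt)) = 465000/(1 + 37.43×e^(−0.68×10)).
e^(−6.8) = 0.0011138; denominator = 1 + 37.43×0.0011138 = 1.0417.
N = 465000/1.0417 = 446391.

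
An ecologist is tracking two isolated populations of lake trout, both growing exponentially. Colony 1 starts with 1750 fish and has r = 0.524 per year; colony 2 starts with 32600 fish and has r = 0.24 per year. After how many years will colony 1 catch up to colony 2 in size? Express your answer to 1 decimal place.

Set 1750·e^(0.524t) = 32600·e^(0.24t).
e^((0.524 − 0.24)t) = 32600/1750 → e^(0.284·t) = 18.629.
0.284·t = ln(18.629) = 2.9247, so t = 2.9247/0.284 = 10.298.

10.3 years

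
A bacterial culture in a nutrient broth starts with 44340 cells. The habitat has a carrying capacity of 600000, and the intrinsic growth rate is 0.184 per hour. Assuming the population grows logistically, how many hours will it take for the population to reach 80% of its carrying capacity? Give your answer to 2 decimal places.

21.27 hours

A = (K − N₀)/N₀ = (600000 − 44340)/44340 = 12.532.
Solve 600000/(1 + 12.532·e^(−0.184t)) = 480000: 1 + 12.532·e^(−0.184t) = 1.25, so e^(−0.184t) = 0.0199492.
−0.184·t = ln(0.0199492) = -3.9146, so t = 3.9146/0.184 = 21.275.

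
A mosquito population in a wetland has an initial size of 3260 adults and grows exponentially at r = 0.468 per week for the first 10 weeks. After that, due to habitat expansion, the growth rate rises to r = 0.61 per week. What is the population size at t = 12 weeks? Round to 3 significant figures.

Phase 1: N(10) = 3260·e^(0.468×10) = 3260·e^4.68 = 351330.
Phase 2 runs for 12 − 10 = 2 weeks at r = 0.61.
N(12) = 351330·e^(0.61×2) = 351330·e^1.22 = 1.190022×10^6.

1190000 adults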